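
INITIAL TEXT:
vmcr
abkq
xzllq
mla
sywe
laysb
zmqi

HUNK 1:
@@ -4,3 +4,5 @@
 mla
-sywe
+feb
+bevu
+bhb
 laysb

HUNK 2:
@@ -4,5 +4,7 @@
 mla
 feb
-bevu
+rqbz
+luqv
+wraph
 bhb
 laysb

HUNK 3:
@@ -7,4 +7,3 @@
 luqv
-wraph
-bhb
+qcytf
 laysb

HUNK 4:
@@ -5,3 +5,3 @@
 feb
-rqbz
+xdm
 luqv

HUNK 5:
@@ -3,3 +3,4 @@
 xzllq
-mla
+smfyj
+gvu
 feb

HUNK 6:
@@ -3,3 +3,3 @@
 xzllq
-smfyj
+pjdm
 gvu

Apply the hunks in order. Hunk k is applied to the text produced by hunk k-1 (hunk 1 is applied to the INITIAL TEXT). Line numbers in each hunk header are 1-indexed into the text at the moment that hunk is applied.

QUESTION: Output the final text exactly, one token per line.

Answer: vmcr
abkq
xzllq
pjdm
gvu
feb
xdm
luqv
qcytf
laysb
zmqi

Derivation:
Hunk 1: at line 4 remove [sywe] add [feb,bevu,bhb] -> 9 lines: vmcr abkq xzllq mla feb bevu bhb laysb zmqi
Hunk 2: at line 4 remove [bevu] add [rqbz,luqv,wraph] -> 11 lines: vmcr abkq xzllq mla feb rqbz luqv wraph bhb laysb zmqi
Hunk 3: at line 7 remove [wraph,bhb] add [qcytf] -> 10 lines: vmcr abkq xzllq mla feb rqbz luqv qcytf laysb zmqi
Hunk 4: at line 5 remove [rqbz] add [xdm] -> 10 lines: vmcr abkq xzllq mla feb xdm luqv qcytf laysb zmqi
Hunk 5: at line 3 remove [mla] add [smfyj,gvu] -> 11 lines: vmcr abkq xzllq smfyj gvu feb xdm luqv qcytf laysb zmqi
Hunk 6: at line 3 remove [smfyj] add [pjdm] -> 11 lines: vmcr abkq xzllq pjdm gvu feb xdm luqv qcytf laysb zmqi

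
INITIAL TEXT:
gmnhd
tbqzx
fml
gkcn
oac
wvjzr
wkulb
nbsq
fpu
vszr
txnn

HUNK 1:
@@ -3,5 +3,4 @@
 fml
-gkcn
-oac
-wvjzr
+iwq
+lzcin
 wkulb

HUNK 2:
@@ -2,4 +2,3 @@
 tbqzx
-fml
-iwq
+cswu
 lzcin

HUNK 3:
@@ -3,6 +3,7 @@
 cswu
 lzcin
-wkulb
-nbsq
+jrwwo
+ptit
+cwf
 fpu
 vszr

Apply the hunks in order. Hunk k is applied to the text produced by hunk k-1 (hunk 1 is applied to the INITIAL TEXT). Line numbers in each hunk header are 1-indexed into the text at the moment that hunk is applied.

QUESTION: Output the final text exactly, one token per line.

Answer: gmnhd
tbqzx
cswu
lzcin
jrwwo
ptit
cwf
fpu
vszr
txnn

Derivation:
Hunk 1: at line 3 remove [gkcn,oac,wvjzr] add [iwq,lzcin] -> 10 lines: gmnhd tbqzx fml iwq lzcin wkulb nbsq fpu vszr txnn
Hunk 2: at line 2 remove [fml,iwq] add [cswu] -> 9 lines: gmnhd tbqzx cswu lzcin wkulb nbsq fpu vszr txnn
Hunk 3: at line 3 remove [wkulb,nbsq] add [jrwwo,ptit,cwf] -> 10 lines: gmnhd tbqzx cswu lzcin jrwwo ptit cwf fpu vszr txnn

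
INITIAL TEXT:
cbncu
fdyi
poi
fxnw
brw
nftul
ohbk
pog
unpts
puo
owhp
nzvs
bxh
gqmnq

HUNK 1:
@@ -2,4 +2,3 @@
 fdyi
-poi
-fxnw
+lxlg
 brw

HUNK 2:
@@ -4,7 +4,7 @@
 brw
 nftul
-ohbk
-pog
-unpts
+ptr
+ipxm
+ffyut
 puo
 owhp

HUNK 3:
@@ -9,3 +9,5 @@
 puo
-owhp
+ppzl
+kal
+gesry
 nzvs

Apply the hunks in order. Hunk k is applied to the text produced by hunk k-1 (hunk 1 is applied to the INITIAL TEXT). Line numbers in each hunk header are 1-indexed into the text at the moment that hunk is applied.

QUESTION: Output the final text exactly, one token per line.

Hunk 1: at line 2 remove [poi,fxnw] add [lxlg] -> 13 lines: cbncu fdyi lxlg brw nftul ohbk pog unpts puo owhp nzvs bxh gqmnq
Hunk 2: at line 4 remove [ohbk,pog,unpts] add [ptr,ipxm,ffyut] -> 13 lines: cbncu fdyi lxlg brw nftul ptr ipxm ffyut puo owhp nzvs bxh gqmnq
Hunk 3: at line 9 remove [owhp] add [ppzl,kal,gesry] -> 15 lines: cbncu fdyi lxlg brw nftul ptr ipxm ffyut puo ppzl kal gesry nzvs bxh gqmnq

Answer: cbncu
fdyi
lxlg
brw
nftul
ptr
ipxm
ffyut
puo
ppzl
kal
gesry
nzvs
bxh
gqmnq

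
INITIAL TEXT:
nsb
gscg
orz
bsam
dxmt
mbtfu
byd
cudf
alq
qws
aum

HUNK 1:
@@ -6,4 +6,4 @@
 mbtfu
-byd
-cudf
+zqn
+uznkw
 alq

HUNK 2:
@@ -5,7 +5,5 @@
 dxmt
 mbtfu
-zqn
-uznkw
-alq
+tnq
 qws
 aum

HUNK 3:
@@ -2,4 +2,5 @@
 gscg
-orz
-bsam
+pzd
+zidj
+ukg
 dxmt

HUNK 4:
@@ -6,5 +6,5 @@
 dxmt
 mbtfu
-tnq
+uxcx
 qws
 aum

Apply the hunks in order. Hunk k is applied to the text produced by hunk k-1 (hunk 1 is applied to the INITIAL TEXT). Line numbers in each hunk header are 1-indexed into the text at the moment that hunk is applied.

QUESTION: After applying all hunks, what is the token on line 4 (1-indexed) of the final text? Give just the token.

Answer: zidj

Derivation:
Hunk 1: at line 6 remove [byd,cudf] add [zqn,uznkw] -> 11 lines: nsb gscg orz bsam dxmt mbtfu zqn uznkw alq qws aum
Hunk 2: at line 5 remove [zqn,uznkw,alq] add [tnq] -> 9 lines: nsb gscg orz bsam dxmt mbtfu tnq qws aum
Hunk 3: at line 2 remove [orz,bsam] add [pzd,zidj,ukg] -> 10 lines: nsb gscg pzd zidj ukg dxmt mbtfu tnq qws aum
Hunk 4: at line 6 remove [tnq] add [uxcx] -> 10 lines: nsb gscg pzd zidj ukg dxmt mbtfu uxcx qws aum
Final line 4: zidj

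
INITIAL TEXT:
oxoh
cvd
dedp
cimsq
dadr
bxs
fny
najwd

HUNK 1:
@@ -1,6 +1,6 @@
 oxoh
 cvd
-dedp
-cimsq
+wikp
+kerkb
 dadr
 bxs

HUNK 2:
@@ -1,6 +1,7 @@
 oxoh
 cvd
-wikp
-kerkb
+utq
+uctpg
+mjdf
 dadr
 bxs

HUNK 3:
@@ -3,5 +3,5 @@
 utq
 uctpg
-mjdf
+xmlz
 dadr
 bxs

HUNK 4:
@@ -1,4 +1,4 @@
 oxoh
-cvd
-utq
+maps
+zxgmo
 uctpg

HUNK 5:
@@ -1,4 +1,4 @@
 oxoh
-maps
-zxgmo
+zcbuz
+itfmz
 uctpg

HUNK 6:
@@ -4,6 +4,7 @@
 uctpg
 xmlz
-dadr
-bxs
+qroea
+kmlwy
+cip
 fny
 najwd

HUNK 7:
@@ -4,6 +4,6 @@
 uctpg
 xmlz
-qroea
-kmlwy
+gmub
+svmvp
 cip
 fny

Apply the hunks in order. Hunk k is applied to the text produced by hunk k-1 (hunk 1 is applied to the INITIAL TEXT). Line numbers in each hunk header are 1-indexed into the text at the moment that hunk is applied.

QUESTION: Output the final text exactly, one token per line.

Hunk 1: at line 1 remove [dedp,cimsq] add [wikp,kerkb] -> 8 lines: oxoh cvd wikp kerkb dadr bxs fny najwd
Hunk 2: at line 1 remove [wikp,kerkb] add [utq,uctpg,mjdf] -> 9 lines: oxoh cvd utq uctpg mjdf dadr bxs fny najwd
Hunk 3: at line 3 remove [mjdf] add [xmlz] -> 9 lines: oxoh cvd utq uctpg xmlz dadr bxs fny najwd
Hunk 4: at line 1 remove [cvd,utq] add [maps,zxgmo] -> 9 lines: oxoh maps zxgmo uctpg xmlz dadr bxs fny najwd
Hunk 5: at line 1 remove [maps,zxgmo] add [zcbuz,itfmz] -> 9 lines: oxoh zcbuz itfmz uctpg xmlz dadr bxs fny najwd
Hunk 6: at line 4 remove [dadr,bxs] add [qroea,kmlwy,cip] -> 10 lines: oxoh zcbuz itfmz uctpg xmlz qroea kmlwy cip fny najwd
Hunk 7: at line 4 remove [qroea,kmlwy] add [gmub,svmvp] -> 10 lines: oxoh zcbuz itfmz uctpg xmlz gmub svmvp cip fny najwd

Answer: oxoh
zcbuz
itfmz
uctpg
xmlz
gmub
svmvp
cip
fny
najwd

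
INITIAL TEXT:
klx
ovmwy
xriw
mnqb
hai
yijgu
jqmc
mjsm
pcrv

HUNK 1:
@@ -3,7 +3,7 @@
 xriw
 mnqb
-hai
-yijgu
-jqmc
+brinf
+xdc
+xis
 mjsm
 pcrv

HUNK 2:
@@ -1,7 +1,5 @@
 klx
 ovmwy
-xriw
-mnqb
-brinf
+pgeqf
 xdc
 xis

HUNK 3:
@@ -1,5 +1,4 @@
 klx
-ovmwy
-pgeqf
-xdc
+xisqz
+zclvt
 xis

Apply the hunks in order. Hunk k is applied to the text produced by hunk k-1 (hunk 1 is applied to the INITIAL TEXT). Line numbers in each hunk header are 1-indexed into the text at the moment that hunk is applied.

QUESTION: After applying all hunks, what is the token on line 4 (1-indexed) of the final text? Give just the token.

Hunk 1: at line 3 remove [hai,yijgu,jqmc] add [brinf,xdc,xis] -> 9 lines: klx ovmwy xriw mnqb brinf xdc xis mjsm pcrv
Hunk 2: at line 1 remove [xriw,mnqb,brinf] add [pgeqf] -> 7 lines: klx ovmwy pgeqf xdc xis mjsm pcrv
Hunk 3: at line 1 remove [ovmwy,pgeqf,xdc] add [xisqz,zclvt] -> 6 lines: klx xisqz zclvt xis mjsm pcrv
Final line 4: xis

Answer: xis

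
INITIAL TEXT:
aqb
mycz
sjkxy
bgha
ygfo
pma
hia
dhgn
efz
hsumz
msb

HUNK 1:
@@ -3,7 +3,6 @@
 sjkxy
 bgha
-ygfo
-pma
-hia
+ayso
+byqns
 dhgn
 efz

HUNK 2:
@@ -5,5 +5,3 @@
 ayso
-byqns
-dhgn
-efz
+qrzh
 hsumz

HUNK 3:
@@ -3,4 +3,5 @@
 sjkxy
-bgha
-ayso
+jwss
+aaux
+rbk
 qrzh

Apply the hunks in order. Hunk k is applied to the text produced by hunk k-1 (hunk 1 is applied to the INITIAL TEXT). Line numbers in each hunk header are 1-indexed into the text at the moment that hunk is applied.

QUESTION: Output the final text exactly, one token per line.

Answer: aqb
mycz
sjkxy
jwss
aaux
rbk
qrzh
hsumz
msb

Derivation:
Hunk 1: at line 3 remove [ygfo,pma,hia] add [ayso,byqns] -> 10 lines: aqb mycz sjkxy bgha ayso byqns dhgn efz hsumz msb
Hunk 2: at line 5 remove [byqns,dhgn,efz] add [qrzh] -> 8 lines: aqb mycz sjkxy bgha ayso qrzh hsumz msb
Hunk 3: at line 3 remove [bgha,ayso] add [jwss,aaux,rbk] -> 9 lines: aqb mycz sjkxy jwss aaux rbk qrzh hsumz msb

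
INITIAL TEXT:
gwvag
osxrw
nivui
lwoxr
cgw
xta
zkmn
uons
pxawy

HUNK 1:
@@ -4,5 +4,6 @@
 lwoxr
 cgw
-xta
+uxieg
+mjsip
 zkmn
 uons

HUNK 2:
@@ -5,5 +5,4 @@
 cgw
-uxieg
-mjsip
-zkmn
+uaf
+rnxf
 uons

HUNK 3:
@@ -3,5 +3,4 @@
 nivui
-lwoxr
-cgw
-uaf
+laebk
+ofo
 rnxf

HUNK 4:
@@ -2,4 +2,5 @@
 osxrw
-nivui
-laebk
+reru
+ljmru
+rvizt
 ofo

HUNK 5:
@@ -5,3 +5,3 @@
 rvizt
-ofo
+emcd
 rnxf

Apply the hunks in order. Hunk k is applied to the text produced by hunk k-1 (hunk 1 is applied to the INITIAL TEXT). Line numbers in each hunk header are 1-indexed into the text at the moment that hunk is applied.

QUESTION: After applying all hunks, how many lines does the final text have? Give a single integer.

Hunk 1: at line 4 remove [xta] add [uxieg,mjsip] -> 10 lines: gwvag osxrw nivui lwoxr cgw uxieg mjsip zkmn uons pxawy
Hunk 2: at line 5 remove [uxieg,mjsip,zkmn] add [uaf,rnxf] -> 9 lines: gwvag osxrw nivui lwoxr cgw uaf rnxf uons pxawy
Hunk 3: at line 3 remove [lwoxr,cgw,uaf] add [laebk,ofo] -> 8 lines: gwvag osxrw nivui laebk ofo rnxf uons pxawy
Hunk 4: at line 2 remove [nivui,laebk] add [reru,ljmru,rvizt] -> 9 lines: gwvag osxrw reru ljmru rvizt ofo rnxf uons pxawy
Hunk 5: at line 5 remove [ofo] add [emcd] -> 9 lines: gwvag osxrw reru ljmru rvizt emcd rnxf uons pxawy
Final line count: 9

Answer: 9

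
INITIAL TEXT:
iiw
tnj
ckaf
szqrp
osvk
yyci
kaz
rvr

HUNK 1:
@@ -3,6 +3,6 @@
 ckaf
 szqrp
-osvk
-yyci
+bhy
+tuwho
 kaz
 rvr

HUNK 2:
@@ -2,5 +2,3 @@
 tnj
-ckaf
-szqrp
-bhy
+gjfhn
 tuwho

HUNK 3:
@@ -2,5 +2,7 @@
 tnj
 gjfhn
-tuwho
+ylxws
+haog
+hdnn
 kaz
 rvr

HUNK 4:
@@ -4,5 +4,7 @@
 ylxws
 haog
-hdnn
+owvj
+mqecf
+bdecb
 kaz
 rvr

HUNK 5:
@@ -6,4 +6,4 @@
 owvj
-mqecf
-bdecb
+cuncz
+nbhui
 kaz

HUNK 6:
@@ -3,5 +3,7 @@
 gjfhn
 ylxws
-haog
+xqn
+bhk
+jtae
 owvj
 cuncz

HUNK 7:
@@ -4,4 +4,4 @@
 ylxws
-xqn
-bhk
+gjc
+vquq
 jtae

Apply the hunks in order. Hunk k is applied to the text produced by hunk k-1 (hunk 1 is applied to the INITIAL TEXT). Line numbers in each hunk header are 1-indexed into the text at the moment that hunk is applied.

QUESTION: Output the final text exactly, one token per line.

Hunk 1: at line 3 remove [osvk,yyci] add [bhy,tuwho] -> 8 lines: iiw tnj ckaf szqrp bhy tuwho kaz rvr
Hunk 2: at line 2 remove [ckaf,szqrp,bhy] add [gjfhn] -> 6 lines: iiw tnj gjfhn tuwho kaz rvr
Hunk 3: at line 2 remove [tuwho] add [ylxws,haog,hdnn] -> 8 lines: iiw tnj gjfhn ylxws haog hdnn kaz rvr
Hunk 4: at line 4 remove [hdnn] add [owvj,mqecf,bdecb] -> 10 lines: iiw tnj gjfhn ylxws haog owvj mqecf bdecb kaz rvr
Hunk 5: at line 6 remove [mqecf,bdecb] add [cuncz,nbhui] -> 10 lines: iiw tnj gjfhn ylxws haog owvj cuncz nbhui kaz rvr
Hunk 6: at line 3 remove [haog] add [xqn,bhk,jtae] -> 12 lines: iiw tnj gjfhn ylxws xqn bhk jtae owvj cuncz nbhui kaz rvr
Hunk 7: at line 4 remove [xqn,bhk] add [gjc,vquq] -> 12 lines: iiw tnj gjfhn ylxws gjc vquq jtae owvj cuncz nbhui kaz rvr

Answer: iiw
tnj
gjfhn
ylxws
gjc
vquq
jtae
owvj
cuncz
nbhui
kaz
rvr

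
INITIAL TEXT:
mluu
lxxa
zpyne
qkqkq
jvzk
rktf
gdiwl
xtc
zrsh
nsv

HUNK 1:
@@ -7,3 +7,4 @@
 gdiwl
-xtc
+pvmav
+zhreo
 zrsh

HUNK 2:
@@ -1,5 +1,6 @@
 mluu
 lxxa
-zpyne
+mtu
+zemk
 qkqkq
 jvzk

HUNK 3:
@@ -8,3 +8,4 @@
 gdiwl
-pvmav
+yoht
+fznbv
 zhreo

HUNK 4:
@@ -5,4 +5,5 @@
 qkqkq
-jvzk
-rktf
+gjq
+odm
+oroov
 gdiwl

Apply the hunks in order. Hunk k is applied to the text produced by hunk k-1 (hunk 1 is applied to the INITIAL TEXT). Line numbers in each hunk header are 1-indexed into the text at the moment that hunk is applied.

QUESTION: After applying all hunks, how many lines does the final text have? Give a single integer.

Answer: 14

Derivation:
Hunk 1: at line 7 remove [xtc] add [pvmav,zhreo] -> 11 lines: mluu lxxa zpyne qkqkq jvzk rktf gdiwl pvmav zhreo zrsh nsv
Hunk 2: at line 1 remove [zpyne] add [mtu,zemk] -> 12 lines: mluu lxxa mtu zemk qkqkq jvzk rktf gdiwl pvmav zhreo zrsh nsv
Hunk 3: at line 8 remove [pvmav] add [yoht,fznbv] -> 13 lines: mluu lxxa mtu zemk qkqkq jvzk rktf gdiwl yoht fznbv zhreo zrsh nsv
Hunk 4: at line 5 remove [jvzk,rktf] add [gjq,odm,oroov] -> 14 lines: mluu lxxa mtu zemk qkqkq gjq odm oroov gdiwl yoht fznbv zhreo zrsh nsv
Final line count: 14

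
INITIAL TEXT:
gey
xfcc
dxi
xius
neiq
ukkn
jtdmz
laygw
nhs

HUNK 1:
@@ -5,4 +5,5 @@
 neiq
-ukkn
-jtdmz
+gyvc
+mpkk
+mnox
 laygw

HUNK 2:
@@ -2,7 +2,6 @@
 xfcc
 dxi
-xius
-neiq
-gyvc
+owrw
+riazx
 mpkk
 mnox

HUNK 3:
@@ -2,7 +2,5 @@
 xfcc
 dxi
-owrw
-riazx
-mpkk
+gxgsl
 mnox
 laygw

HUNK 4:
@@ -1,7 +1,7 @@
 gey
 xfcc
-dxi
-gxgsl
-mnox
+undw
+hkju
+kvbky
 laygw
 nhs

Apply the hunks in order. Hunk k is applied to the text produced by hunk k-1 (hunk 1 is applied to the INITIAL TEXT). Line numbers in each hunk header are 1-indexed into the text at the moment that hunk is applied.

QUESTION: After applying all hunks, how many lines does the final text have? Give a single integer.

Answer: 7

Derivation:
Hunk 1: at line 5 remove [ukkn,jtdmz] add [gyvc,mpkk,mnox] -> 10 lines: gey xfcc dxi xius neiq gyvc mpkk mnox laygw nhs
Hunk 2: at line 2 remove [xius,neiq,gyvc] add [owrw,riazx] -> 9 lines: gey xfcc dxi owrw riazx mpkk mnox laygw nhs
Hunk 3: at line 2 remove [owrw,riazx,mpkk] add [gxgsl] -> 7 lines: gey xfcc dxi gxgsl mnox laygw nhs
Hunk 4: at line 1 remove [dxi,gxgsl,mnox] add [undw,hkju,kvbky] -> 7 lines: gey xfcc undw hkju kvbky laygw nhs
Final line count: 7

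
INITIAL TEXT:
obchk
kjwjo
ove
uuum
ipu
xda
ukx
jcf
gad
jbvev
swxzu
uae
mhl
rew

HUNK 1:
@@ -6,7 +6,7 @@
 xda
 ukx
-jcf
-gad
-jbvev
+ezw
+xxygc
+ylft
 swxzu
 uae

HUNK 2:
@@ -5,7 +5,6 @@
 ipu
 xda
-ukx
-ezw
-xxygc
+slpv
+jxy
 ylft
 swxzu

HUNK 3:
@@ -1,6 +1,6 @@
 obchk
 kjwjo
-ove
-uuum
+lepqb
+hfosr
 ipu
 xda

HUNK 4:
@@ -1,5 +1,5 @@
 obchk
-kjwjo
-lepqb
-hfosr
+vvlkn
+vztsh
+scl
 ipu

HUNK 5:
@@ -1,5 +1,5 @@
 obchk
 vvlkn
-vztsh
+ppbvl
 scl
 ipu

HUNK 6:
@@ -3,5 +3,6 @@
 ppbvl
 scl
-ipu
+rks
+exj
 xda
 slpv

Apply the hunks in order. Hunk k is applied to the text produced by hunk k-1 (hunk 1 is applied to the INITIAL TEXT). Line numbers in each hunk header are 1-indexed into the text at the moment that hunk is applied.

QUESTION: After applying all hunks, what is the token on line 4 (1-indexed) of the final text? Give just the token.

Hunk 1: at line 6 remove [jcf,gad,jbvev] add [ezw,xxygc,ylft] -> 14 lines: obchk kjwjo ove uuum ipu xda ukx ezw xxygc ylft swxzu uae mhl rew
Hunk 2: at line 5 remove [ukx,ezw,xxygc] add [slpv,jxy] -> 13 lines: obchk kjwjo ove uuum ipu xda slpv jxy ylft swxzu uae mhl rew
Hunk 3: at line 1 remove [ove,uuum] add [lepqb,hfosr] -> 13 lines: obchk kjwjo lepqb hfosr ipu xda slpv jxy ylft swxzu uae mhl rew
Hunk 4: at line 1 remove [kjwjo,lepqb,hfosr] add [vvlkn,vztsh,scl] -> 13 lines: obchk vvlkn vztsh scl ipu xda slpv jxy ylft swxzu uae mhl rew
Hunk 5: at line 1 remove [vztsh] add [ppbvl] -> 13 lines: obchk vvlkn ppbvl scl ipu xda slpv jxy ylft swxzu uae mhl rew
Hunk 6: at line 3 remove [ipu] add [rks,exj] -> 14 lines: obchk vvlkn ppbvl scl rks exj xda slpv jxy ylft swxzu uae mhl rew
Final line 4: scl

Answer: scl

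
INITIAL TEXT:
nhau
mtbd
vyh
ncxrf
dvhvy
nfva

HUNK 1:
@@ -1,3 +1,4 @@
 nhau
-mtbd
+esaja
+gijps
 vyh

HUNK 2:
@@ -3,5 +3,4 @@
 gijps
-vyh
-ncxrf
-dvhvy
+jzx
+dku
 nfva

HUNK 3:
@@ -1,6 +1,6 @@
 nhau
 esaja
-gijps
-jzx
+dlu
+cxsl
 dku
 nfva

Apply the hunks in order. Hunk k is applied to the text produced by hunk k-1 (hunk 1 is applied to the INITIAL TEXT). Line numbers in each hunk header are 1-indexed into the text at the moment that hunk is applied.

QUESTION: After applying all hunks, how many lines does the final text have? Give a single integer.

Hunk 1: at line 1 remove [mtbd] add [esaja,gijps] -> 7 lines: nhau esaja gijps vyh ncxrf dvhvy nfva
Hunk 2: at line 3 remove [vyh,ncxrf,dvhvy] add [jzx,dku] -> 6 lines: nhau esaja gijps jzx dku nfva
Hunk 3: at line 1 remove [gijps,jzx] add [dlu,cxsl] -> 6 lines: nhau esaja dlu cxsl dku nfva
Final line count: 6

Answer: 6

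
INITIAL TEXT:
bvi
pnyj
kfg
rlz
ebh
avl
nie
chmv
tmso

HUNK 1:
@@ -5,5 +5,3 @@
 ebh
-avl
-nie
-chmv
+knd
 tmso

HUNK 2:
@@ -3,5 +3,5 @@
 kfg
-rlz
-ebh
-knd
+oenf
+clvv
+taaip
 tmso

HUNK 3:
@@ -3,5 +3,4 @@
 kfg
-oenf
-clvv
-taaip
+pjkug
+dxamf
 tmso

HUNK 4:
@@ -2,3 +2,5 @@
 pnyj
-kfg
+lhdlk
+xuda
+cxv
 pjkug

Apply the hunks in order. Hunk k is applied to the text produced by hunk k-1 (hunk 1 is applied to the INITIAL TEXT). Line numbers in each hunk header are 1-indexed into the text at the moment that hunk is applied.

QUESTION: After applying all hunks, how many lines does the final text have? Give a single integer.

Answer: 8

Derivation:
Hunk 1: at line 5 remove [avl,nie,chmv] add [knd] -> 7 lines: bvi pnyj kfg rlz ebh knd tmso
Hunk 2: at line 3 remove [rlz,ebh,knd] add [oenf,clvv,taaip] -> 7 lines: bvi pnyj kfg oenf clvv taaip tmso
Hunk 3: at line 3 remove [oenf,clvv,taaip] add [pjkug,dxamf] -> 6 lines: bvi pnyj kfg pjkug dxamf tmso
Hunk 4: at line 2 remove [kfg] add [lhdlk,xuda,cxv] -> 8 lines: bvi pnyj lhdlk xuda cxv pjkug dxamf tmso
Final line count: 8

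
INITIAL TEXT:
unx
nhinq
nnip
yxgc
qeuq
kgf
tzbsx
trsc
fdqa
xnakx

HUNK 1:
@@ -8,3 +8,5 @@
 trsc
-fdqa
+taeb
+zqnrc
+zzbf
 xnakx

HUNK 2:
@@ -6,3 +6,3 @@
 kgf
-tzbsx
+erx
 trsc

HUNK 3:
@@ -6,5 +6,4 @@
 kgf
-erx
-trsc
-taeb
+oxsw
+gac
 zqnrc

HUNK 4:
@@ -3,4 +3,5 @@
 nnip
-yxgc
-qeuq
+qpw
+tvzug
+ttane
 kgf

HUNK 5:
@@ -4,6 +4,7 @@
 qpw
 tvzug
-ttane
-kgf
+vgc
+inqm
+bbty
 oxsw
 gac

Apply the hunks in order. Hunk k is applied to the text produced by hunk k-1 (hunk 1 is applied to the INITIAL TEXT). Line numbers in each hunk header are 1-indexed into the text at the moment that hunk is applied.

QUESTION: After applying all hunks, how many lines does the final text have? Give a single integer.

Answer: 13

Derivation:
Hunk 1: at line 8 remove [fdqa] add [taeb,zqnrc,zzbf] -> 12 lines: unx nhinq nnip yxgc qeuq kgf tzbsx trsc taeb zqnrc zzbf xnakx
Hunk 2: at line 6 remove [tzbsx] add [erx] -> 12 lines: unx nhinq nnip yxgc qeuq kgf erx trsc taeb zqnrc zzbf xnakx
Hunk 3: at line 6 remove [erx,trsc,taeb] add [oxsw,gac] -> 11 lines: unx nhinq nnip yxgc qeuq kgf oxsw gac zqnrc zzbf xnakx
Hunk 4: at line 3 remove [yxgc,qeuq] add [qpw,tvzug,ttane] -> 12 lines: unx nhinq nnip qpw tvzug ttane kgf oxsw gac zqnrc zzbf xnakx
Hunk 5: at line 4 remove [ttane,kgf] add [vgc,inqm,bbty] -> 13 lines: unx nhinq nnip qpw tvzug vgc inqm bbty oxsw gac zqnrc zzbf xnakx
Final line count: 13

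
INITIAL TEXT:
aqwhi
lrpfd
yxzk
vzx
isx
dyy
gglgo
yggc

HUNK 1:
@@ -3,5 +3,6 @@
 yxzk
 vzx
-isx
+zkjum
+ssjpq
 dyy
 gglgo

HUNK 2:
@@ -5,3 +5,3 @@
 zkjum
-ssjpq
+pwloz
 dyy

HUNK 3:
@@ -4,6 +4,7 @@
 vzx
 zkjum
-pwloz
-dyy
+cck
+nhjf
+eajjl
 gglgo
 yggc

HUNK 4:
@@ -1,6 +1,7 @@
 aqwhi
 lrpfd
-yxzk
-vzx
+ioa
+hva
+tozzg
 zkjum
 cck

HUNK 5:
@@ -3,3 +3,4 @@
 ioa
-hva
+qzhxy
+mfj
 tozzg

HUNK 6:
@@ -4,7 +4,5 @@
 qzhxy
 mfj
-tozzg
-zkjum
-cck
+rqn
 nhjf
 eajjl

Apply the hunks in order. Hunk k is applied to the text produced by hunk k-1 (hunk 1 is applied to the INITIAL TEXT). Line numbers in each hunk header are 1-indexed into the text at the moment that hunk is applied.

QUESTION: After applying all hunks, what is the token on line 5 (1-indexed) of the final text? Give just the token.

Answer: mfj

Derivation:
Hunk 1: at line 3 remove [isx] add [zkjum,ssjpq] -> 9 lines: aqwhi lrpfd yxzk vzx zkjum ssjpq dyy gglgo yggc
Hunk 2: at line 5 remove [ssjpq] add [pwloz] -> 9 lines: aqwhi lrpfd yxzk vzx zkjum pwloz dyy gglgo yggc
Hunk 3: at line 4 remove [pwloz,dyy] add [cck,nhjf,eajjl] -> 10 lines: aqwhi lrpfd yxzk vzx zkjum cck nhjf eajjl gglgo yggc
Hunk 4: at line 1 remove [yxzk,vzx] add [ioa,hva,tozzg] -> 11 lines: aqwhi lrpfd ioa hva tozzg zkjum cck nhjf eajjl gglgo yggc
Hunk 5: at line 3 remove [hva] add [qzhxy,mfj] -> 12 lines: aqwhi lrpfd ioa qzhxy mfj tozzg zkjum cck nhjf eajjl gglgo yggc
Hunk 6: at line 4 remove [tozzg,zkjum,cck] add [rqn] -> 10 lines: aqwhi lrpfd ioa qzhxy mfj rqn nhjf eajjl gglgo yggc
Final line 5: mfj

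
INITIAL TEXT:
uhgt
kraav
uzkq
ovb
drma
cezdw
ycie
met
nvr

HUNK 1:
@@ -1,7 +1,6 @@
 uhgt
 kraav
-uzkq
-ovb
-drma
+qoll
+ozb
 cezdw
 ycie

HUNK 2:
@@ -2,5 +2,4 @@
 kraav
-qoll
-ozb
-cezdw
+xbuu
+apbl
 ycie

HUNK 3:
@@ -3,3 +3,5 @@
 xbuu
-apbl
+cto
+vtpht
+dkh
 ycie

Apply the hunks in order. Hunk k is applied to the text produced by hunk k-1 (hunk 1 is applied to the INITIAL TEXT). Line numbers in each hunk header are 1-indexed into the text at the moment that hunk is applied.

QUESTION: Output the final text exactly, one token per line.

Answer: uhgt
kraav
xbuu
cto
vtpht
dkh
ycie
met
nvr

Derivation:
Hunk 1: at line 1 remove [uzkq,ovb,drma] add [qoll,ozb] -> 8 lines: uhgt kraav qoll ozb cezdw ycie met nvr
Hunk 2: at line 2 remove [qoll,ozb,cezdw] add [xbuu,apbl] -> 7 lines: uhgt kraav xbuu apbl ycie met nvr
Hunk 3: at line 3 remove [apbl] add [cto,vtpht,dkh] -> 9 lines: uhgt kraav xbuu cto vtpht dkh ycie met nvr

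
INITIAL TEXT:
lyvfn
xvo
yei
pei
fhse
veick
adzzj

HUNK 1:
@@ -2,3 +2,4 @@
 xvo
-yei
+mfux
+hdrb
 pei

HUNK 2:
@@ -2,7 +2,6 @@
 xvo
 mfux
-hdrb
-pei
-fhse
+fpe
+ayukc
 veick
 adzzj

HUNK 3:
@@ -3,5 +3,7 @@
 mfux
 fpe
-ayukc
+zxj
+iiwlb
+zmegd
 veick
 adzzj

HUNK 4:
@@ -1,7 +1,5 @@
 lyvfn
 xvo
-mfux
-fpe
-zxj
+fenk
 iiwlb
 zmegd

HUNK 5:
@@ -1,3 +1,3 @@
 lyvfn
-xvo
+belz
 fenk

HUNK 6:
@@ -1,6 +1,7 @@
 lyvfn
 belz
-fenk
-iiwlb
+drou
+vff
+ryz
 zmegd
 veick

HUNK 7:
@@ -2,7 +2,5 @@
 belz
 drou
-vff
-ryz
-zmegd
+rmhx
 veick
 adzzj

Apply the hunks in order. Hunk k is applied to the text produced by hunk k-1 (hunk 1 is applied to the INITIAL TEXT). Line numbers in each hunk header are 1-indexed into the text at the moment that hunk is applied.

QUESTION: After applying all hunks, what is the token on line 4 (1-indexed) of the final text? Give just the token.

Answer: rmhx

Derivation:
Hunk 1: at line 2 remove [yei] add [mfux,hdrb] -> 8 lines: lyvfn xvo mfux hdrb pei fhse veick adzzj
Hunk 2: at line 2 remove [hdrb,pei,fhse] add [fpe,ayukc] -> 7 lines: lyvfn xvo mfux fpe ayukc veick adzzj
Hunk 3: at line 3 remove [ayukc] add [zxj,iiwlb,zmegd] -> 9 lines: lyvfn xvo mfux fpe zxj iiwlb zmegd veick adzzj
Hunk 4: at line 1 remove [mfux,fpe,zxj] add [fenk] -> 7 lines: lyvfn xvo fenk iiwlb zmegd veick adzzj
Hunk 5: at line 1 remove [xvo] add [belz] -> 7 lines: lyvfn belz fenk iiwlb zmegd veick adzzj
Hunk 6: at line 1 remove [fenk,iiwlb] add [drou,vff,ryz] -> 8 lines: lyvfn belz drou vff ryz zmegd veick adzzj
Hunk 7: at line 2 remove [vff,ryz,zmegd] add [rmhx] -> 6 lines: lyvfn belz drou rmhx veick adzzj
Final line 4: rmhx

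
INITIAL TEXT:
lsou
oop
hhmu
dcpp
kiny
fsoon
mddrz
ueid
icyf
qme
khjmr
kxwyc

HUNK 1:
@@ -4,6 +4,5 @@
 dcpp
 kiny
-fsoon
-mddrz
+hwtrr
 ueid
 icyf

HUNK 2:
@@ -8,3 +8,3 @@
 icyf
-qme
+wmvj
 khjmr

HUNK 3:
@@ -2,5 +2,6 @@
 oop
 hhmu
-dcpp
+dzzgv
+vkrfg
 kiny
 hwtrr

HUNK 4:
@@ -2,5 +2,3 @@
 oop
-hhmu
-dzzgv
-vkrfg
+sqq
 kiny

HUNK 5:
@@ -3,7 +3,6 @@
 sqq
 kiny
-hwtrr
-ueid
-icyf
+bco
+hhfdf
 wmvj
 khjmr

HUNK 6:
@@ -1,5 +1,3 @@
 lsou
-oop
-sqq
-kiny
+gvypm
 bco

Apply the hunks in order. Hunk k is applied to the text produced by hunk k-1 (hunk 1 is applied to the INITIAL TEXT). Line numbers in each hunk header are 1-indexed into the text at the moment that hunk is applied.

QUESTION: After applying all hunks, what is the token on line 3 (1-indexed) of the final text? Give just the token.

Hunk 1: at line 4 remove [fsoon,mddrz] add [hwtrr] -> 11 lines: lsou oop hhmu dcpp kiny hwtrr ueid icyf qme khjmr kxwyc
Hunk 2: at line 8 remove [qme] add [wmvj] -> 11 lines: lsou oop hhmu dcpp kiny hwtrr ueid icyf wmvj khjmr kxwyc
Hunk 3: at line 2 remove [dcpp] add [dzzgv,vkrfg] -> 12 lines: lsou oop hhmu dzzgv vkrfg kiny hwtrr ueid icyf wmvj khjmr kxwyc
Hunk 4: at line 2 remove [hhmu,dzzgv,vkrfg] add [sqq] -> 10 lines: lsou oop sqq kiny hwtrr ueid icyf wmvj khjmr kxwyc
Hunk 5: at line 3 remove [hwtrr,ueid,icyf] add [bco,hhfdf] -> 9 lines: lsou oop sqq kiny bco hhfdf wmvj khjmr kxwyc
Hunk 6: at line 1 remove [oop,sqq,kiny] add [gvypm] -> 7 lines: lsou gvypm bco hhfdf wmvj khjmr kxwyc
Final line 3: bco

Answer: bco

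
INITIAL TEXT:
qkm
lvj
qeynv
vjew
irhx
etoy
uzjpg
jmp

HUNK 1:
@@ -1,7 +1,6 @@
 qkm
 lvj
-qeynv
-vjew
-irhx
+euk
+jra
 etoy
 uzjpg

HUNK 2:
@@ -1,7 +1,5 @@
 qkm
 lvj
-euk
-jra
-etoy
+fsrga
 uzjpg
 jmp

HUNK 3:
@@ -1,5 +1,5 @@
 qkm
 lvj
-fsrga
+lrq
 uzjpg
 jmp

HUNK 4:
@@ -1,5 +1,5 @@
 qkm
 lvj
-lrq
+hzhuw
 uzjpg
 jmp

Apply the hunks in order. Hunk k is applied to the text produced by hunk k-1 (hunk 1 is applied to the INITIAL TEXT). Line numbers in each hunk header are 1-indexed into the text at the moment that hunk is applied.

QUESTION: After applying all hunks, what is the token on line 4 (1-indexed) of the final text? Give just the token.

Hunk 1: at line 1 remove [qeynv,vjew,irhx] add [euk,jra] -> 7 lines: qkm lvj euk jra etoy uzjpg jmp
Hunk 2: at line 1 remove [euk,jra,etoy] add [fsrga] -> 5 lines: qkm lvj fsrga uzjpg jmp
Hunk 3: at line 1 remove [fsrga] add [lrq] -> 5 lines: qkm lvj lrq uzjpg jmp
Hunk 4: at line 1 remove [lrq] add [hzhuw] -> 5 lines: qkm lvj hzhuw uzjpg jmp
Final line 4: uzjpg

Answer: uzjpg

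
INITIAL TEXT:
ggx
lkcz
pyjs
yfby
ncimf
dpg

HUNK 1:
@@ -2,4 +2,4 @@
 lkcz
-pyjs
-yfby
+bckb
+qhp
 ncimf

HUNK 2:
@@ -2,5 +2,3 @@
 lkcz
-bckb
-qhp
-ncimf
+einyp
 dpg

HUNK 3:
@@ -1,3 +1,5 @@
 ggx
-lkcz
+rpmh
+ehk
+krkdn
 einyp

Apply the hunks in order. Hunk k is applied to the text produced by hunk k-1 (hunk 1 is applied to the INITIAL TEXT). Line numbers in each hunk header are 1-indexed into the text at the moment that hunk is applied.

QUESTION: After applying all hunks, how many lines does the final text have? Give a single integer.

Hunk 1: at line 2 remove [pyjs,yfby] add [bckb,qhp] -> 6 lines: ggx lkcz bckb qhp ncimf dpg
Hunk 2: at line 2 remove [bckb,qhp,ncimf] add [einyp] -> 4 lines: ggx lkcz einyp dpg
Hunk 3: at line 1 remove [lkcz] add [rpmh,ehk,krkdn] -> 6 lines: ggx rpmh ehk krkdn einyp dpg
Final line count: 6

Answer: 6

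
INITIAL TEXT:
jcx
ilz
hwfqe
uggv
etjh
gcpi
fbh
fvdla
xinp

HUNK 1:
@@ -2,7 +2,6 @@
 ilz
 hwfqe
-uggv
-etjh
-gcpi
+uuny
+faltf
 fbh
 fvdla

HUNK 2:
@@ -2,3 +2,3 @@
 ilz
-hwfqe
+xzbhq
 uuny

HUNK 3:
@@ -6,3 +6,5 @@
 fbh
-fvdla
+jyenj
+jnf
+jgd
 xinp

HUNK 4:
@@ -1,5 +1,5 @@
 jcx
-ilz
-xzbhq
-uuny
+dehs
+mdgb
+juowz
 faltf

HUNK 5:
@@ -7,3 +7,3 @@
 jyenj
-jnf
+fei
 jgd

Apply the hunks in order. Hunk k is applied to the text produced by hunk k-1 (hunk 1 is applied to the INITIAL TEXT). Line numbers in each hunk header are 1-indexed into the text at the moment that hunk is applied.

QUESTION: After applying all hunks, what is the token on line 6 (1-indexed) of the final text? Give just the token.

Hunk 1: at line 2 remove [uggv,etjh,gcpi] add [uuny,faltf] -> 8 lines: jcx ilz hwfqe uuny faltf fbh fvdla xinp
Hunk 2: at line 2 remove [hwfqe] add [xzbhq] -> 8 lines: jcx ilz xzbhq uuny faltf fbh fvdla xinp
Hunk 3: at line 6 remove [fvdla] add [jyenj,jnf,jgd] -> 10 lines: jcx ilz xzbhq uuny faltf fbh jyenj jnf jgd xinp
Hunk 4: at line 1 remove [ilz,xzbhq,uuny] add [dehs,mdgb,juowz] -> 10 lines: jcx dehs mdgb juowz faltf fbh jyenj jnf jgd xinp
Hunk 5: at line 7 remove [jnf] add [fei] -> 10 lines: jcx dehs mdgb juowz faltf fbh jyenj fei jgd xinp
Final line 6: fbh

Answer: fbh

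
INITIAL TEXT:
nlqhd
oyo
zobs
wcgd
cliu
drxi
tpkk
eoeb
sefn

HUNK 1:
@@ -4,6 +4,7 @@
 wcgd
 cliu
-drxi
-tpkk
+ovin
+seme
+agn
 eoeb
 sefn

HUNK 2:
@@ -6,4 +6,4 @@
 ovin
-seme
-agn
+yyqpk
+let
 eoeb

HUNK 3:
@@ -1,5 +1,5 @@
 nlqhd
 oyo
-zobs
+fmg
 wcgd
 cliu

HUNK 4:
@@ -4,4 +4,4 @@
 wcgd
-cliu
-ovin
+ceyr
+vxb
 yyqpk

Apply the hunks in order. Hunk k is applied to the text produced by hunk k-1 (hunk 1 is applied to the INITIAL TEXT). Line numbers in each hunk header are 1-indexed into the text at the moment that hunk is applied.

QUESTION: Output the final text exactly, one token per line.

Hunk 1: at line 4 remove [drxi,tpkk] add [ovin,seme,agn] -> 10 lines: nlqhd oyo zobs wcgd cliu ovin seme agn eoeb sefn
Hunk 2: at line 6 remove [seme,agn] add [yyqpk,let] -> 10 lines: nlqhd oyo zobs wcgd cliu ovin yyqpk let eoeb sefn
Hunk 3: at line 1 remove [zobs] add [fmg] -> 10 lines: nlqhd oyo fmg wcgd cliu ovin yyqpk let eoeb sefn
Hunk 4: at line 4 remove [cliu,ovin] add [ceyr,vxb] -> 10 lines: nlqhd oyo fmg wcgd ceyr vxb yyqpk let eoeb sefn

Answer: nlqhd
oyo
fmg
wcgd
ceyr
vxb
yyqpk
let
eoeb
sefn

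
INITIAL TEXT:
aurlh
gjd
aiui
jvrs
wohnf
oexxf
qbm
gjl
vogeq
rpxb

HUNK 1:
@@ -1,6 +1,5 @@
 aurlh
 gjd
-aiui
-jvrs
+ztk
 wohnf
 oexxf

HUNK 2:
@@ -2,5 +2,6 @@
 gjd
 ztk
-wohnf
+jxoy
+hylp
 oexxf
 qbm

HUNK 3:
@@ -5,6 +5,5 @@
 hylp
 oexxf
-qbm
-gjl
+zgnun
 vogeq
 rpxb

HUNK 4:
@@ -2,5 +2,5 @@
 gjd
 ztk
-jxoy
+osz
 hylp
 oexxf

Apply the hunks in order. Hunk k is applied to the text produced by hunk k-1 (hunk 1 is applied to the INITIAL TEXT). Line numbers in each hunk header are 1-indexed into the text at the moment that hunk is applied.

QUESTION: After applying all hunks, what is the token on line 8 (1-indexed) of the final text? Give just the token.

Answer: vogeq

Derivation:
Hunk 1: at line 1 remove [aiui,jvrs] add [ztk] -> 9 lines: aurlh gjd ztk wohnf oexxf qbm gjl vogeq rpxb
Hunk 2: at line 2 remove [wohnf] add [jxoy,hylp] -> 10 lines: aurlh gjd ztk jxoy hylp oexxf qbm gjl vogeq rpxb
Hunk 3: at line 5 remove [qbm,gjl] add [zgnun] -> 9 lines: aurlh gjd ztk jxoy hylp oexxf zgnun vogeq rpxb
Hunk 4: at line 2 remove [jxoy] add [osz] -> 9 lines: aurlh gjd ztk osz hylp oexxf zgnun vogeq rpxb
Final line 8: vogeq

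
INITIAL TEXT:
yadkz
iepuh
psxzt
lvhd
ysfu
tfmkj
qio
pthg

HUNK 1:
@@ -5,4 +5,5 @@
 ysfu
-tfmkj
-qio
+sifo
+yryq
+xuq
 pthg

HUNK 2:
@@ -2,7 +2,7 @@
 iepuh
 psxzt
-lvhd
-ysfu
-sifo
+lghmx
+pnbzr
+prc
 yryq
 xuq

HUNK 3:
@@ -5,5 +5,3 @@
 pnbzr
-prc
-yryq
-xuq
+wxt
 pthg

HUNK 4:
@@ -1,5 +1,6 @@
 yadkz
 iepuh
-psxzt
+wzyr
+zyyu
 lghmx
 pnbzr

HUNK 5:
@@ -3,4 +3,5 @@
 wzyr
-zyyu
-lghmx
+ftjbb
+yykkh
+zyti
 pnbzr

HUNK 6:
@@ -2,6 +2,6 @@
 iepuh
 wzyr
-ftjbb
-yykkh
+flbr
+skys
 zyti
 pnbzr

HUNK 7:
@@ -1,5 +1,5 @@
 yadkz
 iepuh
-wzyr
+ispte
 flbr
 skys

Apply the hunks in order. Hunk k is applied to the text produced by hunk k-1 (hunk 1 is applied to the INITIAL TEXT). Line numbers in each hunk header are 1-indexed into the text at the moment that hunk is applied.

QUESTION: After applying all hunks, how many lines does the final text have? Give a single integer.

Hunk 1: at line 5 remove [tfmkj,qio] add [sifo,yryq,xuq] -> 9 lines: yadkz iepuh psxzt lvhd ysfu sifo yryq xuq pthg
Hunk 2: at line 2 remove [lvhd,ysfu,sifo] add [lghmx,pnbzr,prc] -> 9 lines: yadkz iepuh psxzt lghmx pnbzr prc yryq xuq pthg
Hunk 3: at line 5 remove [prc,yryq,xuq] add [wxt] -> 7 lines: yadkz iepuh psxzt lghmx pnbzr wxt pthg
Hunk 4: at line 1 remove [psxzt] add [wzyr,zyyu] -> 8 lines: yadkz iepuh wzyr zyyu lghmx pnbzr wxt pthg
Hunk 5: at line 3 remove [zyyu,lghmx] add [ftjbb,yykkh,zyti] -> 9 lines: yadkz iepuh wzyr ftjbb yykkh zyti pnbzr wxt pthg
Hunk 6: at line 2 remove [ftjbb,yykkh] add [flbr,skys] -> 9 lines: yadkz iepuh wzyr flbr skys zyti pnbzr wxt pthg
Hunk 7: at line 1 remove [wzyr] add [ispte] -> 9 lines: yadkz iepuh ispte flbr skys zyti pnbzr wxt pthg
Final line count: 9

Answer: 9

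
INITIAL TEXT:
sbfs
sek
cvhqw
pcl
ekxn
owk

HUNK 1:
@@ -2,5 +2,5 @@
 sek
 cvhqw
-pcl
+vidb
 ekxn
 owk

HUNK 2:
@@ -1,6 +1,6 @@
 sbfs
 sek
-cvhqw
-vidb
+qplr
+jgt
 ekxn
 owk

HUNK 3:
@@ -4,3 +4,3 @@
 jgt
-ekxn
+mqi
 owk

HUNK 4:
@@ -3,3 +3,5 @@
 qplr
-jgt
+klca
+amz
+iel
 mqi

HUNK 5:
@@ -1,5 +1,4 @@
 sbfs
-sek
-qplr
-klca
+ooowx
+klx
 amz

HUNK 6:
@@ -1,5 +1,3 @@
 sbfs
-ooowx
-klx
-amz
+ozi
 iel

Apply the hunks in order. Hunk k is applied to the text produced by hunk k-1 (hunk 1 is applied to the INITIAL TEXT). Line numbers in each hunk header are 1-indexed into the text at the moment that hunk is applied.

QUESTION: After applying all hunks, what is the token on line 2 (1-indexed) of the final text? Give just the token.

Answer: ozi

Derivation:
Hunk 1: at line 2 remove [pcl] add [vidb] -> 6 lines: sbfs sek cvhqw vidb ekxn owk
Hunk 2: at line 1 remove [cvhqw,vidb] add [qplr,jgt] -> 6 lines: sbfs sek qplr jgt ekxn owk
Hunk 3: at line 4 remove [ekxn] add [mqi] -> 6 lines: sbfs sek qplr jgt mqi owk
Hunk 4: at line 3 remove [jgt] add [klca,amz,iel] -> 8 lines: sbfs sek qplr klca amz iel mqi owk
Hunk 5: at line 1 remove [sek,qplr,klca] add [ooowx,klx] -> 7 lines: sbfs ooowx klx amz iel mqi owk
Hunk 6: at line 1 remove [ooowx,klx,amz] add [ozi] -> 5 lines: sbfs ozi iel mqi owk
Final line 2: ozi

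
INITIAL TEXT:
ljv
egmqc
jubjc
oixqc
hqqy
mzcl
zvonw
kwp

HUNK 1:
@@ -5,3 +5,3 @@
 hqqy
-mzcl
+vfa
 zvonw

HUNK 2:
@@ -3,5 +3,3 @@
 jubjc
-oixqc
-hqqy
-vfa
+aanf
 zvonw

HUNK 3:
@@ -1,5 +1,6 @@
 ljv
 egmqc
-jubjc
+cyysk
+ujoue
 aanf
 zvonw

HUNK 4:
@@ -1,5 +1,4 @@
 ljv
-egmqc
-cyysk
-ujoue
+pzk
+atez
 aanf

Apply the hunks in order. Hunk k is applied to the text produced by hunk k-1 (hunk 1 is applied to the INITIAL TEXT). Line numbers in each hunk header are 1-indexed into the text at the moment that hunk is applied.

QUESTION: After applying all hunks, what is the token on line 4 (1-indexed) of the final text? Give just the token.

Answer: aanf

Derivation:
Hunk 1: at line 5 remove [mzcl] add [vfa] -> 8 lines: ljv egmqc jubjc oixqc hqqy vfa zvonw kwp
Hunk 2: at line 3 remove [oixqc,hqqy,vfa] add [aanf] -> 6 lines: ljv egmqc jubjc aanf zvonw kwp
Hunk 3: at line 1 remove [jubjc] add [cyysk,ujoue] -> 7 lines: ljv egmqc cyysk ujoue aanf zvonw kwp
Hunk 4: at line 1 remove [egmqc,cyysk,ujoue] add [pzk,atez] -> 6 lines: ljv pzk atez aanf zvonw kwp
Final line 4: aanf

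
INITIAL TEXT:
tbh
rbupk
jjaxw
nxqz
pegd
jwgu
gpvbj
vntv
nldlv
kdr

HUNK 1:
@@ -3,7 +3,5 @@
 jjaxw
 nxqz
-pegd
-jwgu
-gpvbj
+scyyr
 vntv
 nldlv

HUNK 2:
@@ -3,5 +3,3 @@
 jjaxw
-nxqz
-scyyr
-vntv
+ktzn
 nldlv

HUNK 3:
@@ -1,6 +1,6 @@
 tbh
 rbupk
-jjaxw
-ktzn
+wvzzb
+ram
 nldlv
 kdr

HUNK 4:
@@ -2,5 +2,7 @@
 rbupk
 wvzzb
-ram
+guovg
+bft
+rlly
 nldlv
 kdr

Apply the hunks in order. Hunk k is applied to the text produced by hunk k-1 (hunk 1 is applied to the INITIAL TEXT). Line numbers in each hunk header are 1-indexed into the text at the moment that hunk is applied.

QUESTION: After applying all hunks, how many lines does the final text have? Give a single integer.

Hunk 1: at line 3 remove [pegd,jwgu,gpvbj] add [scyyr] -> 8 lines: tbh rbupk jjaxw nxqz scyyr vntv nldlv kdr
Hunk 2: at line 3 remove [nxqz,scyyr,vntv] add [ktzn] -> 6 lines: tbh rbupk jjaxw ktzn nldlv kdr
Hunk 3: at line 1 remove [jjaxw,ktzn] add [wvzzb,ram] -> 6 lines: tbh rbupk wvzzb ram nldlv kdr
Hunk 4: at line 2 remove [ram] add [guovg,bft,rlly] -> 8 lines: tbh rbupk wvzzb guovg bft rlly nldlv kdr
Final line count: 8

Answer: 8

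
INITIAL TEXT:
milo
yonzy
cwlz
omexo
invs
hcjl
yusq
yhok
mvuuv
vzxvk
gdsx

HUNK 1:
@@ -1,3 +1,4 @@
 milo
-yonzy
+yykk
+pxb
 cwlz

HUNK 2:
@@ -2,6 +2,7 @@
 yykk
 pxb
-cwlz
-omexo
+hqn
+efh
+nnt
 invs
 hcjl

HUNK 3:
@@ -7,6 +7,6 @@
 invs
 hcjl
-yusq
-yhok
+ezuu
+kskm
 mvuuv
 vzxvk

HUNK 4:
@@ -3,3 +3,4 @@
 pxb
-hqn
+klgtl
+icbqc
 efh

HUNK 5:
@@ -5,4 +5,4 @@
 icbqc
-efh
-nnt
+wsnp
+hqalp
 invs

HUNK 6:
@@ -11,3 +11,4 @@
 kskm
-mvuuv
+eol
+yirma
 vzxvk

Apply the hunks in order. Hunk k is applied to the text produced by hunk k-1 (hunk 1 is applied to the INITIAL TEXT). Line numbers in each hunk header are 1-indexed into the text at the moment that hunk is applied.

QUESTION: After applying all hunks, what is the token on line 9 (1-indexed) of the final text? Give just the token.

Answer: hcjl

Derivation:
Hunk 1: at line 1 remove [yonzy] add [yykk,pxb] -> 12 lines: milo yykk pxb cwlz omexo invs hcjl yusq yhok mvuuv vzxvk gdsx
Hunk 2: at line 2 remove [cwlz,omexo] add [hqn,efh,nnt] -> 13 lines: milo yykk pxb hqn efh nnt invs hcjl yusq yhok mvuuv vzxvk gdsx
Hunk 3: at line 7 remove [yusq,yhok] add [ezuu,kskm] -> 13 lines: milo yykk pxb hqn efh nnt invs hcjl ezuu kskm mvuuv vzxvk gdsx
Hunk 4: at line 3 remove [hqn] add [klgtl,icbqc] -> 14 lines: milo yykk pxb klgtl icbqc efh nnt invs hcjl ezuu kskm mvuuv vzxvk gdsx
Hunk 5: at line 5 remove [efh,nnt] add [wsnp,hqalp] -> 14 lines: milo yykk pxb klgtl icbqc wsnp hqalp invs hcjl ezuu kskm mvuuv vzxvk gdsx
Hunk 6: at line 11 remove [mvuuv] add [eol,yirma] -> 15 lines: milo yykk pxb klgtl icbqc wsnp hqalp invs hcjl ezuu kskm eol yirma vzxvk gdsx
Final line 9: hcjl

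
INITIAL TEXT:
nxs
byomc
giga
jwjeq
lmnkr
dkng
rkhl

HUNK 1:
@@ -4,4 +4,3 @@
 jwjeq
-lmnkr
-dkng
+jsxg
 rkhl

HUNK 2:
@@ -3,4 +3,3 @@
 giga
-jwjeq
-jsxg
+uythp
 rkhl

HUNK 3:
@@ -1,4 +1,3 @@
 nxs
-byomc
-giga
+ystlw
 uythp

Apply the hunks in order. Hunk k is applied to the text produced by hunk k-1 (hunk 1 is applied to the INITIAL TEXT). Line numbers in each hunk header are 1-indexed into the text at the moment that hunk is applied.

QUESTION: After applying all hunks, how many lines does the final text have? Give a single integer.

Hunk 1: at line 4 remove [lmnkr,dkng] add [jsxg] -> 6 lines: nxs byomc giga jwjeq jsxg rkhl
Hunk 2: at line 3 remove [jwjeq,jsxg] add [uythp] -> 5 lines: nxs byomc giga uythp rkhl
Hunk 3: at line 1 remove [byomc,giga] add [ystlw] -> 4 lines: nxs ystlw uythp rkhl
Final line count: 4

Answer: 4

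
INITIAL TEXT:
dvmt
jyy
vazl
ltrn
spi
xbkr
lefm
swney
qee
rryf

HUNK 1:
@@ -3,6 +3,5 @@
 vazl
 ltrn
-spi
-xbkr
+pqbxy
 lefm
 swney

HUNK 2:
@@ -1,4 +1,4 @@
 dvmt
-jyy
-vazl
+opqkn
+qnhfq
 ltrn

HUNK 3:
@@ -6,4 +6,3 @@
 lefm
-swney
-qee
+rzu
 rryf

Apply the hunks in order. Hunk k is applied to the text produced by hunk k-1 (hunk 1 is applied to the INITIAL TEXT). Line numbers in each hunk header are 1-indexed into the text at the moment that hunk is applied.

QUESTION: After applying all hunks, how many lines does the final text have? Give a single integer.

Hunk 1: at line 3 remove [spi,xbkr] add [pqbxy] -> 9 lines: dvmt jyy vazl ltrn pqbxy lefm swney qee rryf
Hunk 2: at line 1 remove [jyy,vazl] add [opqkn,qnhfq] -> 9 lines: dvmt opqkn qnhfq ltrn pqbxy lefm swney qee rryf
Hunk 3: at line 6 remove [swney,qee] add [rzu] -> 8 lines: dvmt opqkn qnhfq ltrn pqbxy lefm rzu rryf
Final line count: 8

Answer: 8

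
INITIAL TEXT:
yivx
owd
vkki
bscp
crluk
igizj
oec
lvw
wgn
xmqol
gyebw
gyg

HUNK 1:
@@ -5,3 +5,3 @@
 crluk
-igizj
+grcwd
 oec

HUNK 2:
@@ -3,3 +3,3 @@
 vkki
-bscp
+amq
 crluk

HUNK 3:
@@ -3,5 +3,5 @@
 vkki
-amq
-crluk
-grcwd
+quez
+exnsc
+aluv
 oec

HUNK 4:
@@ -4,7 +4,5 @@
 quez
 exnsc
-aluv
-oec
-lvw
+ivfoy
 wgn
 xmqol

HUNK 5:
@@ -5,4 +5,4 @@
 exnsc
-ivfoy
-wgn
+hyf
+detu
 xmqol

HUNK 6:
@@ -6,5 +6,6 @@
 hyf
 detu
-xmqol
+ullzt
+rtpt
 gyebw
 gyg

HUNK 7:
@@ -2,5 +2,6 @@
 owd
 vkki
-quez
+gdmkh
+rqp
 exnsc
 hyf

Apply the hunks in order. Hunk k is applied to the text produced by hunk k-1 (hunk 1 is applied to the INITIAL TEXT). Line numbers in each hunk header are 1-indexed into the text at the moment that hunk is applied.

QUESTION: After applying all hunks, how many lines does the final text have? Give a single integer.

Answer: 12

Derivation:
Hunk 1: at line 5 remove [igizj] add [grcwd] -> 12 lines: yivx owd vkki bscp crluk grcwd oec lvw wgn xmqol gyebw gyg
Hunk 2: at line 3 remove [bscp] add [amq] -> 12 lines: yivx owd vkki amq crluk grcwd oec lvw wgn xmqol gyebw gyg
Hunk 3: at line 3 remove [amq,crluk,grcwd] add [quez,exnsc,aluv] -> 12 lines: yivx owd vkki quez exnsc aluv oec lvw wgn xmqol gyebw gyg
Hunk 4: at line 4 remove [aluv,oec,lvw] add [ivfoy] -> 10 lines: yivx owd vkki quez exnsc ivfoy wgn xmqol gyebw gyg
Hunk 5: at line 5 remove [ivfoy,wgn] add [hyf,detu] -> 10 lines: yivx owd vkki quez exnsc hyf detu xmqol gyebw gyg
Hunk 6: at line 6 remove [xmqol] add [ullzt,rtpt] -> 11 lines: yivx owd vkki quez exnsc hyf detu ullzt rtpt gyebw gyg
Hunk 7: at line 2 remove [quez] add [gdmkh,rqp] -> 12 lines: yivx owd vkki gdmkh rqp exnsc hyf detu ullzt rtpt gyebw gyg
Final line count: 12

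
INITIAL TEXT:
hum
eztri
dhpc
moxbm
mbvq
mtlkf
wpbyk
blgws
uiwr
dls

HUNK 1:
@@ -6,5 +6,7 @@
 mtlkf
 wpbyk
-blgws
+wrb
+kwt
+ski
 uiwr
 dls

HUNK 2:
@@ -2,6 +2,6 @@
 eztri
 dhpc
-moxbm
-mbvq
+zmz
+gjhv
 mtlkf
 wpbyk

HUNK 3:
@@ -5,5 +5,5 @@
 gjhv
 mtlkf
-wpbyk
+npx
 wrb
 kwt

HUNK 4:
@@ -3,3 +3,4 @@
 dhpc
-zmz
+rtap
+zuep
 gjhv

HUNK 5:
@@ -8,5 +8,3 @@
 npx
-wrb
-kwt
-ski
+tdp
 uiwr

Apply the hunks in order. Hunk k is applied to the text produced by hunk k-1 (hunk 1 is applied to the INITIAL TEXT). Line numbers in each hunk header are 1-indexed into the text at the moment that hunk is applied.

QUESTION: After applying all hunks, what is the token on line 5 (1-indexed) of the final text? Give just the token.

Answer: zuep

Derivation:
Hunk 1: at line 6 remove [blgws] add [wrb,kwt,ski] -> 12 lines: hum eztri dhpc moxbm mbvq mtlkf wpbyk wrb kwt ski uiwr dls
Hunk 2: at line 2 remove [moxbm,mbvq] add [zmz,gjhv] -> 12 lines: hum eztri dhpc zmz gjhv mtlkf wpbyk wrb kwt ski uiwr dls
Hunk 3: at line 5 remove [wpbyk] add [npx] -> 12 lines: hum eztri dhpc zmz gjhv mtlkf npx wrb kwt ski uiwr dls
Hunk 4: at line 3 remove [zmz] add [rtap,zuep] -> 13 lines: hum eztri dhpc rtap zuep gjhv mtlkf npx wrb kwt ski uiwr dls
Hunk 5: at line 8 remove [wrb,kwt,ski] add [tdp] -> 11 lines: hum eztri dhpc rtap zuep gjhv mtlkf npx tdp uiwr dls
Final line 5: zuep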